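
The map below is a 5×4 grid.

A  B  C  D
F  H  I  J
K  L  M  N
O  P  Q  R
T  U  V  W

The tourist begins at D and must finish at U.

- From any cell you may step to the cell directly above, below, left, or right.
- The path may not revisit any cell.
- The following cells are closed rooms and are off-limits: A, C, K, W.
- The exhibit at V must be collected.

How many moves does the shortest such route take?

Any route passes through V somewhere between D and U. Summing Manhattan distances along the two legs (D → V → U) gives a lower bound of 5 + 1 = 6 moves.
A route of 6 moves achieves this: D → J → N → R → Q → V → U.
Since 6 matches the lower bound, it is optimal.

6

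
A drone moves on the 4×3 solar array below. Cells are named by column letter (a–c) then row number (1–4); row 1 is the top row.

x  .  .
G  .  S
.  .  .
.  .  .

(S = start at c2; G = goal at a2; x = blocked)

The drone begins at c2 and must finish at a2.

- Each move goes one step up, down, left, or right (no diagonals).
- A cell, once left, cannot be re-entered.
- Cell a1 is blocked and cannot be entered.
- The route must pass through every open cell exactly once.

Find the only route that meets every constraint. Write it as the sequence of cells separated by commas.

c2, c1, b1, b2, b3, c3, c4, b4, a4, a3, a2

Need to visit all 11 open cells exactly once, starting at c2 and ending at a2.
Cell b1 has only two open neighbours (b2 and c1), so the path must pass straight through it: one of those is the cell it's entered from and the other is where it exits.
Route from c2: up to c1, left to b1, 2× down (reaching b3), right to c3, down to c4, 2× left (reaching a4), 2× up (reaching a2) — 10 moves in all.
Check: all 11 open cells covered.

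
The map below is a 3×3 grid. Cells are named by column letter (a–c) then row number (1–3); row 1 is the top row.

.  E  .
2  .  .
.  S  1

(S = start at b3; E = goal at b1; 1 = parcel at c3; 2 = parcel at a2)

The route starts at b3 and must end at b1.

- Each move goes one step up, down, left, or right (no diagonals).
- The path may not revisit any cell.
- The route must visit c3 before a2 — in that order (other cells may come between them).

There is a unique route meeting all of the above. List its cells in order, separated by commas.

The waypoints must appear in the order c3, a2, with no cell reused.
Route from b3: right 1 to c3, up 1 to c2, left 2 to a2, up 1 to a1, right 1 to b1 — 6 moves in all.
Check: order respected (1 at step 1, 2 at step 4).

b3, c3, c2, b2, a2, a1, b1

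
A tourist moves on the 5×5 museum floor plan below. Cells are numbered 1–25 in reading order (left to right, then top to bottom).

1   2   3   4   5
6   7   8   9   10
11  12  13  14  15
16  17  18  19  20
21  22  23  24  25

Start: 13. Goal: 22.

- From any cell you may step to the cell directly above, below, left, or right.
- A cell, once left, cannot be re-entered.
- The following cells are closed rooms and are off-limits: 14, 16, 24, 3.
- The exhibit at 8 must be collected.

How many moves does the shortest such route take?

Any route passes through 8 somewhere between 13 and 22. Summing Manhattan distances along the two legs (13 → 8 → 22) gives a lower bound of 1 + 4 = 5 moves.
A route of 5 moves achieves this: 13 → 8 → 7 → 12 → 17 → 22.
Since 5 matches the lower bound, it is optimal.

5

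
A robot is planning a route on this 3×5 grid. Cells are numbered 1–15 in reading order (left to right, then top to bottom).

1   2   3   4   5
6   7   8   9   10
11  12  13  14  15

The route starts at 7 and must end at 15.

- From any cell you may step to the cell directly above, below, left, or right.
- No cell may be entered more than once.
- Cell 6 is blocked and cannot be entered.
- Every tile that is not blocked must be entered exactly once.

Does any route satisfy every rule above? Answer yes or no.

no

Cell 1 has only one open neighbour but is neither the start nor the goal, so a Hamiltonian route would have to both enter and leave it through the same neighbour — impossible without revisiting.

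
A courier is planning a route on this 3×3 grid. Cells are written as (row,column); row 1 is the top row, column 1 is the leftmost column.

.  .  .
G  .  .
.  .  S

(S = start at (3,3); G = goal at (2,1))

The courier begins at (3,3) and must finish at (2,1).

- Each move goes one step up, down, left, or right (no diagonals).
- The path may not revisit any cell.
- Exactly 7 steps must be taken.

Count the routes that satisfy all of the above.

Need simple routes of exactly 7 moves from (3,3) to (2,1) (Manhattan distance 3, so 2 moves are spent on a detour and 2 undoing it).
Enumerating: (3,3) (2,3) (1,3) (1,2) (2,2) (3,2) (3,1) (2,1) | (3,3) (3,2) (2,2) (2,3) (1,3) (1,2) (1,1) (2,1).
That gives 2 routes.

2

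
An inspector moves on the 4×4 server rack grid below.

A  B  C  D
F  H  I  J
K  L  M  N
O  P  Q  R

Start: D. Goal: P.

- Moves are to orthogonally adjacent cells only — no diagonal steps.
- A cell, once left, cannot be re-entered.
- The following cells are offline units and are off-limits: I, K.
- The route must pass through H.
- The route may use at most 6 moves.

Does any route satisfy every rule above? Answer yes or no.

yes

One route that works: D → C → B → H → L → P.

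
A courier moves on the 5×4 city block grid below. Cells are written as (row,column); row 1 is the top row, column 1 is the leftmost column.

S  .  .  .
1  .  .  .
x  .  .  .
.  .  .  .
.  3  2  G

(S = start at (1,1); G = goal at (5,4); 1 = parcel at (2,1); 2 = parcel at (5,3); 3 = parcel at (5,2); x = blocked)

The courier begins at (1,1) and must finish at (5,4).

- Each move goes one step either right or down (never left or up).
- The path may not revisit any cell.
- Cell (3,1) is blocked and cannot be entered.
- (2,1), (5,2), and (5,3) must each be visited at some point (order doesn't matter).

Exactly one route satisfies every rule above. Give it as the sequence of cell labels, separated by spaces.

Moves only go right or down, so the column and row indices never decrease.
Route from (1,1): down 1 to (2,1), right 1 to (2,2), down 3 to (5,2), right 2 to (5,4) — 7 moves in all.
Check: all required cells visited.

(1,1) (2,1) (2,2) (3,2) (4,2) (5,2) (5,3) (5,4)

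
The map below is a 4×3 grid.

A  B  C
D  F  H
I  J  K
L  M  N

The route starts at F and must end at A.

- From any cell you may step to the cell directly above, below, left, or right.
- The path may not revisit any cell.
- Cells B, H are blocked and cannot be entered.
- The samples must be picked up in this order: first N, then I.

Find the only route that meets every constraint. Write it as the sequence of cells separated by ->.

F -> J -> K -> N -> M -> L -> I -> D -> A

The waypoints must appear in the order N, I, with no cell reused.
Route from F: down 1 to J, right 1 to K, down 1 to N, left 2 to L, up 3 to A — 8 moves in all.
Check: order respected (N at step 3, I at step 6).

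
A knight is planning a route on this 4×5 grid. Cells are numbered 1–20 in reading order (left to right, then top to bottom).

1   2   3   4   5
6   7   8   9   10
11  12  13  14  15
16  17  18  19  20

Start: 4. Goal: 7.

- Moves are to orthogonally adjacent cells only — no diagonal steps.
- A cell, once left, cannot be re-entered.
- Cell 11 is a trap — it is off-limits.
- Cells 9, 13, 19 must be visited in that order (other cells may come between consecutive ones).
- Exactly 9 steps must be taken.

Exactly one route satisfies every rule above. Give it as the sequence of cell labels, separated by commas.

The waypoints must appear in the order 9, 13, 19, with no cell reused.
Route from 4: down to 9, left to 8, down to 13, right to 14, down to 19, 2× left (reaching 17), 2× up (reaching 7) — 9 moves in all.
Check: order respected (9 at step 1, 13 at step 3, 19 at step 5); 9 moves as required.

4, 9, 8, 13, 14, 19, 18, 17, 12, 7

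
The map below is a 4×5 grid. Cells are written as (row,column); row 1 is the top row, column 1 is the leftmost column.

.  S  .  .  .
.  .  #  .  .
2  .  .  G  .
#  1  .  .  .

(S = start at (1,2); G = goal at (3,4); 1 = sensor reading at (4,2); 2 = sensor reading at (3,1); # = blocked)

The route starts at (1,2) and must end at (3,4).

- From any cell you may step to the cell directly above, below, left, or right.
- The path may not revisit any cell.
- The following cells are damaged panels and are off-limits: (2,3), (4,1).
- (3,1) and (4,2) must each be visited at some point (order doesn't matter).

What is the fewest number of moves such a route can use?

Any route passes through (3,1) and (4,2) in some order between (1,2) and (3,4). Summing Manhattan distances along each leg and taking the cheapest ordering ((1,2) → (4,2) → (3,1) → (3,4)) gives a lower bound of 3 + 2 + 3 = 8 moves.
A route of 8 moves achieves this: (1,2) → (2,2) → (2,1) → (3,1) → (3,2) → (4,2) → (4,3) → (3,3) → (3,4).
Since 8 matches the lower bound, it is optimal.

8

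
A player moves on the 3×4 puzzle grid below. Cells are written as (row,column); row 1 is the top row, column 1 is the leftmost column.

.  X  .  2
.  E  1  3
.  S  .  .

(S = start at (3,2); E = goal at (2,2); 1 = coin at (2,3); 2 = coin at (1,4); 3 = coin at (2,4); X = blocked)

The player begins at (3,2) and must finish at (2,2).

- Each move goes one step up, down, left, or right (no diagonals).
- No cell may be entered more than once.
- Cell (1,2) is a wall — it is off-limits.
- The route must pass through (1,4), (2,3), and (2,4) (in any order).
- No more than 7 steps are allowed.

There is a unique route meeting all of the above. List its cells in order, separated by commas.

The 7-move cap with required stops at (1,4), (2,3), (2,4) leaves no slack for detours.
Route from (3,2): right 2 to (3,4), up 2 to (1,4), left 1 to (1,3), down 1 to (2,3), left 1 to (2,2) — 7 moves in all.
Check: all required cells visited; 7 ≤ 7 moves.

(3,2), (3,3), (3,4), (2,4), (1,4), (1,3), (2,3), (2,2)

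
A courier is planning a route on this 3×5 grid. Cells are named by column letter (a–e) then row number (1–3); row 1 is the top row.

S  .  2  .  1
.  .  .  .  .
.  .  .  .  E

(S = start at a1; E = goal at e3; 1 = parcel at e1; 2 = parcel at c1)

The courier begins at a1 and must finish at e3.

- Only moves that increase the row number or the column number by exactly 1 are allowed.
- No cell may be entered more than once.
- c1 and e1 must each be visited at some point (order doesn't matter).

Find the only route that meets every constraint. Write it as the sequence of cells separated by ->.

a1 -> b1 -> c1 -> d1 -> e1 -> e2 -> e3

Moves only go right or down, so the column and row indices never decrease.
Route from a1: 4× right (reaching e1), 2× down (reaching e3) — 6 moves in all.
Check: all required cells visited.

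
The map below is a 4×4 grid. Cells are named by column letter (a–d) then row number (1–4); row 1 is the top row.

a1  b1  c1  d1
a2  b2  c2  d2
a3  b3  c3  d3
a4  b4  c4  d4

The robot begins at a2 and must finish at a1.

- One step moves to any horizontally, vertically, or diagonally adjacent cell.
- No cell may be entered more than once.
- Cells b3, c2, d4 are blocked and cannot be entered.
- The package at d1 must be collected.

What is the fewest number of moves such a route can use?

Any route passes through d1 somewhere between a2 and a1. Summing Chebyshev distances along the two legs (a2 → d1 → a1) gives a lower bound of 3 + 3 = 6 moves.
The shortest route satisfying every rule uses 7 moves: a2 → b1 → c1 → d1 → d2 → c3 → b2 → a1.
The bound of 6 isn't tight here; checking systematically, no route of length 6 through 6 satisfies every constraint, so 7 is the minimum.

7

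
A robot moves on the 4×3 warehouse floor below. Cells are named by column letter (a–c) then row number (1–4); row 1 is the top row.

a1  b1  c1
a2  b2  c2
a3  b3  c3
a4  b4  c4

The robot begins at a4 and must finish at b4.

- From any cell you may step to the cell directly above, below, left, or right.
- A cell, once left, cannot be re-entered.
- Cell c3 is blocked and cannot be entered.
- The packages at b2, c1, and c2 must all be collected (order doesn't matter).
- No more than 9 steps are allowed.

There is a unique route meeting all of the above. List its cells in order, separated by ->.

a4 -> a3 -> a2 -> a1 -> b1 -> c1 -> c2 -> b2 -> b3 -> b4

Any route must reach b2, c1, and c2 and still end at b4 within 9 moves, so the order of the required stops is forced.
Route from a4: up 3 to a1, right 2 to c1, down 1 to c2, left 1 to b2, down 2 to b4 — 9 moves in all.
Check: all required cells visited; 9 ≤ 9 moves.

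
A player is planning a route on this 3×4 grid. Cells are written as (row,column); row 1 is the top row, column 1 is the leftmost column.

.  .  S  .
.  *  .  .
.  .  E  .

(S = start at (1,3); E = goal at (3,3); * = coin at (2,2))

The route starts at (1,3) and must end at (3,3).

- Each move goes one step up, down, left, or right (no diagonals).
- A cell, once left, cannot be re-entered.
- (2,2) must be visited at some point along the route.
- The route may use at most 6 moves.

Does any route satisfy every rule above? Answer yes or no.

yes

One route that works: (1,3) → (2,3) → (2,2) → (3,2) → (3,3).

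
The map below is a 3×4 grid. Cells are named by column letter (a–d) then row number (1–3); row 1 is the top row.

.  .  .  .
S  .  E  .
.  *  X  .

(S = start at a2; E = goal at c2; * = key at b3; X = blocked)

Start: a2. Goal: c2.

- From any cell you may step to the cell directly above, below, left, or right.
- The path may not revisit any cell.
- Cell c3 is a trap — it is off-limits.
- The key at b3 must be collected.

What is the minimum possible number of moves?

Any route passes through b3 somewhere between a2 and c2. Summing Manhattan distances along the two legs (a2 → b3 → c2) gives a lower bound of 2 + 2 = 4 moves.
A route of 4 moves achieves this: a2 → a3 → b3 → b2 → c2.
Since 4 matches the lower bound, it is optimal.

4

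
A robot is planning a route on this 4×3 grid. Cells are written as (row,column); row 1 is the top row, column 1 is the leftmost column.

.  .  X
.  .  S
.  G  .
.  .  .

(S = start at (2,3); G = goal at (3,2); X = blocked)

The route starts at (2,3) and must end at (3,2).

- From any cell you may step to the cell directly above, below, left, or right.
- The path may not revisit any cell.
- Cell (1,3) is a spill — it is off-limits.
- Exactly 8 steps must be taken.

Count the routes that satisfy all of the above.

Need simple routes of exactly 8 moves from (2,3) to (3,2) (Manhattan distance 2, so 3 moves are spent on a detour and 3 undoing it).
Enumerating: (2,3) (3,3) (4,3) (4,2) (4,1) (3,1) (2,1) (2,2) (3,2) | (2,3) (2,2) (1,2) (1,1) (2,1) (3,1) (4,1) (4,2) (3,2) | (2,3) (2,2) (2,1) (3,1) (4,1) (4,2) (4,3) (3,3) (3,2).
That gives 3 routes.

3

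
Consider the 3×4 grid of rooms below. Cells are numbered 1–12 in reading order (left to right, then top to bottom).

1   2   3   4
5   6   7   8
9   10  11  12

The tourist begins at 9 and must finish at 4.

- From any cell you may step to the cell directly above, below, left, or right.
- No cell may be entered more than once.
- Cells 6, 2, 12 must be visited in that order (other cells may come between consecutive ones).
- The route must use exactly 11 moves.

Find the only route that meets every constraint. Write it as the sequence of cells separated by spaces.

9 10 6 5 1 2 3 7 11 12 8 4

The waypoints must appear in the order 6, 2, 12, with no cell reused.
Route from 9: right 1 to 10, up 1 to 6, left 1 to 5, up 1 to 1, right 2 to 3, down 2 to 11, right 1 to 12, up 2 to 4 — 11 moves in all.
Check: order respected (6 at step 2, 2 at step 5, 12 at step 9); 11 moves as required.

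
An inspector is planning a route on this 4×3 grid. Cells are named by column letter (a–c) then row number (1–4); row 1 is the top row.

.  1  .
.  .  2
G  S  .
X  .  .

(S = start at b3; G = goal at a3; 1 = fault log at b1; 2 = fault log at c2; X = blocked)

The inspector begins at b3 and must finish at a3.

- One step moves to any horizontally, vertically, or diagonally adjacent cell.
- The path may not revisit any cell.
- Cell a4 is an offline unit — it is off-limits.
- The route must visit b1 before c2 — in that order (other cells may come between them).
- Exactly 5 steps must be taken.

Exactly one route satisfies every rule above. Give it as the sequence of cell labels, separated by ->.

b3 -> a2 -> b1 -> c2 -> b2 -> a3

The waypoints must appear in the order b1, c2, with no cell reused.
Route from b3: up-left to a2, up-right to b1, down-right to c2, left to b2, down-left to a3 — 5 moves in all.
Check: order respected (1 at step 2, 2 at step 3); 5 moves as required.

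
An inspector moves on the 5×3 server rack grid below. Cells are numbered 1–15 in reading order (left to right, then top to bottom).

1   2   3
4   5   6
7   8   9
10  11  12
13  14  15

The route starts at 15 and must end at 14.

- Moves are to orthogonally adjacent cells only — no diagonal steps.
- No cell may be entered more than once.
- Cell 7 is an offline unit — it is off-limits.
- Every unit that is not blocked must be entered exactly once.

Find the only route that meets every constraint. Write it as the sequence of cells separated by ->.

15 -> 12 -> 9 -> 6 -> 3 -> 2 -> 1 -> 4 -> 5 -> 8 -> 11 -> 10 -> 13 -> 14

Need to visit all 14 open cells exactly once, starting at 15 and ending at 14.
Cell 4 has only two open neighbours (1 and 5), so the path must pass straight through it: one of those is the cell it's entered from and the other is where it exits.
Route from 15: up 4 to 3, left 2 to 1, down 1 to 4, right 1 to 5, down 2 to 11, left 1 to 10, down 1 to 13, right 1 to 14 — 13 moves in all.
Check: all 14 open cells covered.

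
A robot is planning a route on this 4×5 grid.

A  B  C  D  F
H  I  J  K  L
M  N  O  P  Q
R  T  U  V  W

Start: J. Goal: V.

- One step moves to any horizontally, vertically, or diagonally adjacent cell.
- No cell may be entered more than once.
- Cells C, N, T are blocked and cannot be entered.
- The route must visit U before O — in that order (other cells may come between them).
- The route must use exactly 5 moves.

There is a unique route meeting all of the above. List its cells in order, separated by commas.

J, K, P, U, O, V

The waypoints must appear in the order U, O, with no cell reused.
Route from J: right to K, down to P, down-left to U, up to O, down-right to V — 5 moves in all.
Check: order respected (U at step 3, O at step 4); 5 moves as required.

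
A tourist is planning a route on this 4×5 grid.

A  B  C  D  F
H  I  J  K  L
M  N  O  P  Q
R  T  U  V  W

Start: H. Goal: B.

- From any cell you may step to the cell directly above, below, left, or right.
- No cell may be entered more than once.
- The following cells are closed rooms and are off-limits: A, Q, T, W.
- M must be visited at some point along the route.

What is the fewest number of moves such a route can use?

Any route passes through M somewhere between H and B. Summing Manhattan distances along the two legs (H → M → B) gives a lower bound of 1 + 3 = 4 moves.
A route of 4 moves achieves this: H → M → N → I → B.
Since 4 matches the lower bound, it is optimal.

4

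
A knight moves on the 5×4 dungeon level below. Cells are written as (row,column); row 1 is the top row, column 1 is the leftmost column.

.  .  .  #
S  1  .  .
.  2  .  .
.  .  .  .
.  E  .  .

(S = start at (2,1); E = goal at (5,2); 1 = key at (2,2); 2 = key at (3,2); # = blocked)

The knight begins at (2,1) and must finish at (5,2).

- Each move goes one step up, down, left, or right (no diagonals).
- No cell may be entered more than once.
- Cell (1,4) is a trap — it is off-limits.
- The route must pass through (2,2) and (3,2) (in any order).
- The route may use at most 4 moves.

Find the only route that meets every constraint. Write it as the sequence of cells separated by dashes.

Any route must reach (2,2) and (3,2) and still end at (5,2) within 4 moves, so the order of the required stops is forced.
Route from (2,1): right to (2,2), 3× down (reaching (5,2)) — 4 moves in all.
Check: all required cells visited; 4 ≤ 4 moves.

(2,1) - (2,2) - (3,2) - (4,2) - (5,2)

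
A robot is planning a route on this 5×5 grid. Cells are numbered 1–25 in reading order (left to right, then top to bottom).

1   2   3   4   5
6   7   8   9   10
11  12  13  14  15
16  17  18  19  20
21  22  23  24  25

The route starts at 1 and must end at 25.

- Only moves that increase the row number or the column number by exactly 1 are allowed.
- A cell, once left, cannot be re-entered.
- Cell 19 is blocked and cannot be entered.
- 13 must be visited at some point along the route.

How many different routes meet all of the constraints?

12

A right/down-only route from 1 to 25 makes exactly 4 down-moves and 4 right-moves in some order.
With no other constraints that would be C(8,4) = 70 routes.
Split at 13 and multiply the segment counts (each segment already excludes blocked cells): 1→13: 6; 13→25: 2; product = 12.
That gives 12 routes.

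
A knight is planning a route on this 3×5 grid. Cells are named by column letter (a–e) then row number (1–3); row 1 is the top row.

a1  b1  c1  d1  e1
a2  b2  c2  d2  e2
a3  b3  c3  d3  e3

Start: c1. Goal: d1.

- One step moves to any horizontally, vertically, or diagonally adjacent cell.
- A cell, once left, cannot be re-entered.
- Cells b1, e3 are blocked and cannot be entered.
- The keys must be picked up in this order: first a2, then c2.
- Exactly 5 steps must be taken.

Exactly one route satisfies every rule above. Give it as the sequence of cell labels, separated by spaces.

c1 b2 a2 b3 c2 d1

The waypoints must appear in the order a2, c2, with no cell reused.
Route from c1: down-left to b2, left to a2, down-right to b3, 2× up-right (reaching d1) — 5 moves in all.
Check: order respected (a2 at step 2, c2 at step 4); 5 moves as required.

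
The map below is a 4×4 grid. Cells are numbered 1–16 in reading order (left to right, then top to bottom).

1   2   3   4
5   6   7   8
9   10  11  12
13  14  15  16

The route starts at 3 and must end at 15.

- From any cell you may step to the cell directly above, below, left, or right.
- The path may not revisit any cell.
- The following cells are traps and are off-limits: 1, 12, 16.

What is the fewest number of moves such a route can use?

The Manhattan distance from 3 to 15 is |1−4| + |3−3| = 3, so at least 3 moves are needed.
A route of 3 moves achieves this: 3 → 7 → 11 → 15.
Since 3 matches the lower bound, it is optimal.

3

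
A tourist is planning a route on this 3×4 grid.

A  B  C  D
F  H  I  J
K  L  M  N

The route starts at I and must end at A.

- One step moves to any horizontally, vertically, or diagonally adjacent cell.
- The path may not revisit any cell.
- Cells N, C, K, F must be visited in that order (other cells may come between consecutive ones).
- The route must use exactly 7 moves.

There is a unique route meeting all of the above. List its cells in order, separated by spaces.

I N J C H K F A

The waypoints must appear in the order N, C, K, F, with no cell reused.
Route from I: down-right to N, up to J, up-left to C, 2× down-left (reaching K), 2× up (reaching A) — 7 moves in all.
Check: order respected (N at step 1, C at step 3, K at step 5, F at step 6); 7 moves as required.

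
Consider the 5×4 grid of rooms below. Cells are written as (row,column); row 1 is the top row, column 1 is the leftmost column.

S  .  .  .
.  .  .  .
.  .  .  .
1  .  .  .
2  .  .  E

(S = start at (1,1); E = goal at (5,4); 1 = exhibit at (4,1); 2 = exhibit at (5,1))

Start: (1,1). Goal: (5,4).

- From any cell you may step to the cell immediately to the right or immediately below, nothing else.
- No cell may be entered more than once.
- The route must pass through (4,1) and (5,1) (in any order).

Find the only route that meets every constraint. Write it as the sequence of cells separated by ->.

(1,1) -> (2,1) -> (3,1) -> (4,1) -> (5,1) -> (5,2) -> (5,3) -> (5,4)

Moves only go right or down, so the column and row indices never decrease.
Route from (1,1): down 4 to (5,1), right 3 to (5,4) — 7 moves in all.
Check: all required cells visited.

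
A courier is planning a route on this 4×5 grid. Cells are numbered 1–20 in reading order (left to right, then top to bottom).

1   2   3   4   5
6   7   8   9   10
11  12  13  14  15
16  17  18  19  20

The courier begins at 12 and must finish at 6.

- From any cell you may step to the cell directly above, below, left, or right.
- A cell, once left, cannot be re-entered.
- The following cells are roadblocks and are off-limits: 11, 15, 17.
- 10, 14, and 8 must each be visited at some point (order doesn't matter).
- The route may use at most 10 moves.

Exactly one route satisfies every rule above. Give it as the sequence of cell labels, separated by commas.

The budget equals the shortest possible length, so every move has to be on a shortest route through the required cells.
Route from 12: right 2 to 14, up 1 to 9, right 1 to 10, up 1 to 5, left 2 to 3, down 1 to 8, left 2 to 6 — 10 moves in all.
Check: all required cells visited; 10 ≤ 10 moves.

12, 13, 14, 9, 10, 5, 4, 3, 8, 7, 6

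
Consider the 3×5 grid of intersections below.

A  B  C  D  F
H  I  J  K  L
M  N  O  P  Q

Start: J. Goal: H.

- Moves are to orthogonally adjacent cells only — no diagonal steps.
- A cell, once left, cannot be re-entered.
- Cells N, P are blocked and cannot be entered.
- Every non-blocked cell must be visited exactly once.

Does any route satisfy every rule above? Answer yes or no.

Cell M has only one open neighbour but is neither the start nor the goal, so a Hamiltonian route would have to both enter and leave it through the same neighbour — impossible without revisiting.

no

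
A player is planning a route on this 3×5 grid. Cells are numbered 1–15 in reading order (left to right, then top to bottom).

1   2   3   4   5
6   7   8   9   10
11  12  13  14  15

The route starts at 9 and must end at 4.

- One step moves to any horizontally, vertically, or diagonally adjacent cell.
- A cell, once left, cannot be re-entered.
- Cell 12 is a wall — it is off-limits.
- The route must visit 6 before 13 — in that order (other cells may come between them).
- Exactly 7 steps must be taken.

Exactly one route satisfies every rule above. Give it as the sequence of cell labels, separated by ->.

The waypoints must appear in the order 6, 13, with no cell reused.
Route from 9: up-left to 3, left to 2, down-left to 6, right to 7, down-right to 13, up to 8, up-right to 4 — 7 moves in all.
Check: order respected (6 at step 3, 13 at step 5); 7 moves as required.

9 -> 3 -> 2 -> 6 -> 7 -> 13 -> 8 -> 4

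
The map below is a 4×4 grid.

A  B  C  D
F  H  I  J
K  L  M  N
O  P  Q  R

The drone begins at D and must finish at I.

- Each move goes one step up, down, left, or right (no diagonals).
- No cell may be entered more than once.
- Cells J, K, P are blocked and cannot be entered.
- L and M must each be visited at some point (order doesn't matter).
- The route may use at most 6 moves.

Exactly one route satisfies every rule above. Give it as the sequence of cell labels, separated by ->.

D -> C -> B -> H -> L -> M -> I

Any route must reach L and M and still end at I within 6 moves, so the order of the required stops is forced.
Route from D: 2× left (reaching B), 2× down (reaching L), right to M, up to I — 6 moves in all.
Check: all required cells visited; 6 ≤ 6 moves.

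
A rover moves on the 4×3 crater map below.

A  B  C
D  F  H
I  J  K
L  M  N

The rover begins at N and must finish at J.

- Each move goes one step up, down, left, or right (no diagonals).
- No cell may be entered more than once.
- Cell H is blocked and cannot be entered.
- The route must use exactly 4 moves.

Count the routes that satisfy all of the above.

1

Need simple routes of exactly 4 moves from N to J (Manhattan distance 2, so 1 moves are spent on a detour and 1 undoing it).
Enumerating: N M L I J.
That gives 1 route.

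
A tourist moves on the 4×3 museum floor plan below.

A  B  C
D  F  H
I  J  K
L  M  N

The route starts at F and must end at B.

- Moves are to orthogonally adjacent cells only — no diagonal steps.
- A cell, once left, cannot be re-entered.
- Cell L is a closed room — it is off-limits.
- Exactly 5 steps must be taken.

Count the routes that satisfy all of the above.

2

Need simple routes of exactly 5 moves from F to B (Manhattan distance 1, so 2 moves are spent on a detour and 2 undoing it).
Enumerating: F J I D A B | F J K H C B.
That gives 2 routes.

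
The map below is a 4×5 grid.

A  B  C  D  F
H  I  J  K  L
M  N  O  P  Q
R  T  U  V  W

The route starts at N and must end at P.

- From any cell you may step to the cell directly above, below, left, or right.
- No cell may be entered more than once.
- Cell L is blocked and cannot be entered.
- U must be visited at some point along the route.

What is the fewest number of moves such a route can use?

Any route passes through U somewhere between N and P. Summing Manhattan distances along the two legs (N → U → P) gives a lower bound of 2 + 2 = 4 moves.
A route of 4 moves achieves this: N → T → U → O → P.
Since 4 matches the lower bound, it is optimal.

4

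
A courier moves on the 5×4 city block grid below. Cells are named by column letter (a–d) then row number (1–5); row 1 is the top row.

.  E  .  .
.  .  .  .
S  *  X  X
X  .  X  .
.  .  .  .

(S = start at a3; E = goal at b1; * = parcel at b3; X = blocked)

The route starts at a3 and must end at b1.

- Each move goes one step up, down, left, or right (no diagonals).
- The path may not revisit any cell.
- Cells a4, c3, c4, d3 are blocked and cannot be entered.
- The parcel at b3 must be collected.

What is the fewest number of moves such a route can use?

Any route passes through b3 somewhere between a3 and b1. Summing Manhattan distances along the two legs (a3 → b3 → b1) gives a lower bound of 1 + 2 = 3 moves.
A route of 3 moves achieves this: a3 → b3 → b2 → b1.
Since 3 matches the lower bound, it is optimal.

3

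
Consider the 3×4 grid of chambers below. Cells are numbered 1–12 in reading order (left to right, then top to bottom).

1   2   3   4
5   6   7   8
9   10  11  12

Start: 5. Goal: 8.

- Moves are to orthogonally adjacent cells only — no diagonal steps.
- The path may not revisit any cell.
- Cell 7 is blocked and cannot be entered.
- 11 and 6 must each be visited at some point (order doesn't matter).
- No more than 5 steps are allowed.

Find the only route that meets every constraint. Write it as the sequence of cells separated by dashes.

5 - 6 - 10 - 11 - 12 - 8

Any route must reach 11 and 6 and still end at 8 within 5 moves, so the order of the required stops is forced.
Route from 5: right to 6, down to 10, 2× right (reaching 12), up to 8 — 5 moves in all.
Check: all required cells visited; 5 ≤ 5 moves.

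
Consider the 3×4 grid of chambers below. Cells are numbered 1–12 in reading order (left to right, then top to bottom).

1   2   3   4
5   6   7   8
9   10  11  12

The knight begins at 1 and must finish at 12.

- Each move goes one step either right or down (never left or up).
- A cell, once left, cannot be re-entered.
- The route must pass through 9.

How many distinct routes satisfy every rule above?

1

A right/down-only route from 1 to 12 makes exactly 2 down-moves and 3 right-moves in some order.
With no other constraints that would be C(5,2) = 10 routes.
Split at 9 and multiply the segment counts: 1→9: 1; 9→12: 1; product = 1.
That gives 1 route.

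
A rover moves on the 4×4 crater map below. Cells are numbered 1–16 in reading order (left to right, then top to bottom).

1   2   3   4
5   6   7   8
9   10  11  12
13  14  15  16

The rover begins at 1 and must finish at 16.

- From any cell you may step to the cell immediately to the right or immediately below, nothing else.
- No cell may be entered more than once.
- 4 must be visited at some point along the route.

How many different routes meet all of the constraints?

A right/down-only route from 1 to 16 makes exactly 3 down-moves and 3 right-moves in some order.
With no other constraints that would be C(6,3) = 20 routes.
Split at 4 and multiply the segment counts: 1→4: 1; 4→16: 1; product = 1.
That gives 1 route.

1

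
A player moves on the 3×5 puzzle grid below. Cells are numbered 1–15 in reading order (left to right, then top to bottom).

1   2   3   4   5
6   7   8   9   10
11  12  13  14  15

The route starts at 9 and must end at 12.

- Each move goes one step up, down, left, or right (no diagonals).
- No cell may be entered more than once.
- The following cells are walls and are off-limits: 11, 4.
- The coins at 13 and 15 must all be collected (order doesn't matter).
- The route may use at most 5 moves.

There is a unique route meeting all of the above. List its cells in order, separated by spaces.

The budget equals the shortest possible length, so every move has to be on a shortest route through the required cells.
Route from 9: right to 10, down to 15, 3× left (reaching 12) — 5 moves in all.
Check: all required cells visited; 5 ≤ 5 moves.

9 10 15 14 13 12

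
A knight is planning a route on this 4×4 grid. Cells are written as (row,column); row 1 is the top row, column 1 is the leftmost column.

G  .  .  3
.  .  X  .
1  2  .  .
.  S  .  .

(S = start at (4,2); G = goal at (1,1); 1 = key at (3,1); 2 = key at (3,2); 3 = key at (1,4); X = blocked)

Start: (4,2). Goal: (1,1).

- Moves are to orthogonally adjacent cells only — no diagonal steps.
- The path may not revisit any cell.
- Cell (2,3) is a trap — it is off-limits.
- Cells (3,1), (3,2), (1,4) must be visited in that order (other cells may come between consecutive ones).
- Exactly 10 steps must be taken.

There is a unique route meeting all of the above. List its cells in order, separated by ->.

The waypoints must appear in the order (3,1), (3,2), (1,4), with no cell reused.
Route from (4,2): left 1 to (4,1), up 1 to (3,1), right 3 to (3,4), up 2 to (1,4), left 3 to (1,1) — 10 moves in all.
Check: order respected (1 at step 2, 2 at step 3, 3 at step 7); 10 moves as required.

(4,2) -> (4,1) -> (3,1) -> (3,2) -> (3,3) -> (3,4) -> (2,4) -> (1,4) -> (1,3) -> (1,2) -> (1,1)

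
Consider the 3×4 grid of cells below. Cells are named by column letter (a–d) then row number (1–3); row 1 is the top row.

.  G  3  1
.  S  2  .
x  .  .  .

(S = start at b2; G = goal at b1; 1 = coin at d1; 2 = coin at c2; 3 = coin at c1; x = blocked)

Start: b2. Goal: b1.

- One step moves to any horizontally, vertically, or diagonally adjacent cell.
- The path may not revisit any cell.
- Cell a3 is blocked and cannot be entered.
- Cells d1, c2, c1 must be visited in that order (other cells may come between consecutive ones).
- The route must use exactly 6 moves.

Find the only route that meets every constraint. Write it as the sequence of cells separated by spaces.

The waypoints must appear in the order d1, c2, c1, with no cell reused.
Route from b2: down-right 1 to c3, up-right 1 to d2, up 1 to d1, down-left 1 to c2, up 1 to c1, left 1 to b1 — 6 moves in all.
Check: order respected (1 at step 3, 2 at step 4, 3 at step 5); 6 moves as required.

b2 c3 d2 d1 c2 c1 b1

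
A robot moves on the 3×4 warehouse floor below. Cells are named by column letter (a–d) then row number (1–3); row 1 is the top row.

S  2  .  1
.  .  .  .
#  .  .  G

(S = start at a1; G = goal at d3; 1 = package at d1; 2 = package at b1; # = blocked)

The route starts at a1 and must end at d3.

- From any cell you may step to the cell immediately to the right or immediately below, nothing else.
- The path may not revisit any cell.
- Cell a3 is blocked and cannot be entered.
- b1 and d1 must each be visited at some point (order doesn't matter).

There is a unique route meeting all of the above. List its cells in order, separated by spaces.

a1 b1 c1 d1 d2 d3

Moves only go right or down, so the column and row indices never decrease.
Route from a1: 3× right (reaching d1), 2× down (reaching d3) — 5 moves in all.
Check: all required cells visited.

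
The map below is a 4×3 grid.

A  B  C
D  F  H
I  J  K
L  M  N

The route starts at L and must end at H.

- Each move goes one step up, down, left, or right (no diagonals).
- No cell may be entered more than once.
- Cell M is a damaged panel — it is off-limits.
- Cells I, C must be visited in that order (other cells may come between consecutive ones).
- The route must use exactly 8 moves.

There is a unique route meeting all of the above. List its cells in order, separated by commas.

L, I, J, F, D, A, B, C, H

The waypoints must appear in the order I, C, with no cell reused.
Route from L: up to I, right to J, up to F, left to D, up to A, 2× right (reaching C), down to H — 8 moves in all.
Check: order respected (I at step 1, C at step 7); 8 moves as required.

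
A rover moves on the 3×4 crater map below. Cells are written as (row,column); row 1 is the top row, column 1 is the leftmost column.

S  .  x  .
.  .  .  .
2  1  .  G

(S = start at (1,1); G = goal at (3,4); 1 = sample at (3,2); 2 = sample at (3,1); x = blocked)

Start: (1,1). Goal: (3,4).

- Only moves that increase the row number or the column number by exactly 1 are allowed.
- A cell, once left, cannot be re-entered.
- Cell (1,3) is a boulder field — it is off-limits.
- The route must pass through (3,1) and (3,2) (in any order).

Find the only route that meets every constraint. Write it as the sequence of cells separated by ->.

(1,1) -> (2,1) -> (3,1) -> (3,2) -> (3,3) -> (3,4)

Moves only go right or down, so the column and row indices never decrease.
Route from (1,1): down 2 to (3,1), right 3 to (3,4) — 5 moves in all.
Check: all required cells visited.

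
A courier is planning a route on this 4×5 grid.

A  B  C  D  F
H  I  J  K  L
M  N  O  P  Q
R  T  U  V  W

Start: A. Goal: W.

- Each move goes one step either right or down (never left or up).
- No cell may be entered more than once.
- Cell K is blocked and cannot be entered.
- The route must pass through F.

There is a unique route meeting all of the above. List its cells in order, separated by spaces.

A B C D F L Q W

Moves only go right or down, so the column and row indices never decrease.
Route from A: right 4 to F, down 3 to W — 7 moves in all.
Check: all required cells visited.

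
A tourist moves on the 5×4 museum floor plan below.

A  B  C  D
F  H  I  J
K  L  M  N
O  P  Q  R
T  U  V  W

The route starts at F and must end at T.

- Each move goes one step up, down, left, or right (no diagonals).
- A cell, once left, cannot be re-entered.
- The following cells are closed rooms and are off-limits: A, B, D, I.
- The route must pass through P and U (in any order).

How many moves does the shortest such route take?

Any route passes through P and U in some order between F and T. Summing Manhattan distances along each leg and taking the cheapest ordering (F → P → U → T) gives a lower bound of 3 + 1 + 1 = 5 moves.
A route of 5 moves achieves this: F → K → O → P → U → T.
Since 5 matches the lower bound, it is optimal.

5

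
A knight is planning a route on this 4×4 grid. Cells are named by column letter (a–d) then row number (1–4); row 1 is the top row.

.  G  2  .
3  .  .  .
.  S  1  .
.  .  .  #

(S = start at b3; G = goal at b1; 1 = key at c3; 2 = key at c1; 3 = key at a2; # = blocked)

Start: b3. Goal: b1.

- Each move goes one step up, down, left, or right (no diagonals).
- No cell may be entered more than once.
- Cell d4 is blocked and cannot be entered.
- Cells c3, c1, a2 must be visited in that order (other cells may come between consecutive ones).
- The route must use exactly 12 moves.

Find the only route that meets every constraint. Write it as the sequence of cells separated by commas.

The waypoints must appear in the order c3, c1, a2, with no cell reused.
Route from b3: down 1 to b4, right 1 to c4, up 1 to c3, right 1 to d3, up 2 to d1, left 1 to c1, down 1 to c2, left 2 to a2, up 1 to a1, right 1 to b1 — 12 moves in all.
Check: order respected (1 at step 3, 2 at step 7, 3 at step 10); 12 moves as required.

b3, b4, c4, c3, d3, d2, d1, c1, c2, b2, a2, a1, b1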